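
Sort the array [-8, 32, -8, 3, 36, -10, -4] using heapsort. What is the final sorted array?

Build heap: [36, 32, -4, 3, -8, -10, -8]
Extract 36: [32, 3, -4, -8, -8, -10, 36]
Extract 32: [3, -8, -4, -10, -8, 32, 36]
Extract 3: [-4, -8, -8, -10, 3, 32, 36]
Extract -4: [-8, -10, -8, -4, 3, 32, 36]
Extract -8: [-8, -10, -8, -4, 3, 32, 36]
Extract -8: [-10, -8, -8, -4, 3, 32, 36]


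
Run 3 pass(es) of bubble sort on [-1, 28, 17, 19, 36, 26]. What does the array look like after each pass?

After pass 1: [-1, 17, 19, 28, 26, 36] (3 swaps)
After pass 2: [-1, 17, 19, 26, 28, 36] (1 swaps)
After pass 3: [-1, 17, 19, 26, 28, 36] (0 swaps)
Total swaps: 4


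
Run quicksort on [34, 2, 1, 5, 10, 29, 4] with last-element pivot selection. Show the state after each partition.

Partition 1: pivot=4 at index 2 -> [2, 1, 4, 5, 10, 29, 34]
Partition 2: pivot=1 at index 0 -> [1, 2, 4, 5, 10, 29, 34]
Partition 3: pivot=34 at index 6 -> [1, 2, 4, 5, 10, 29, 34]
Partition 4: pivot=29 at index 5 -> [1, 2, 4, 5, 10, 29, 34]
Partition 5: pivot=10 at index 4 -> [1, 2, 4, 5, 10, 29, 34]


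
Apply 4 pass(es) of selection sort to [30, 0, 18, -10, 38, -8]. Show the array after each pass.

Pass 1: Select minimum -10 at index 3, swap -> [-10, 0, 18, 30, 38, -8]
Pass 2: Select minimum -8 at index 5, swap -> [-10, -8, 18, 30, 38, 0]
Pass 3: Select minimum 0 at index 5, swap -> [-10, -8, 0, 30, 38, 18]
Pass 4: Select minimum 18 at index 5, swap -> [-10, -8, 0, 18, 38, 30]


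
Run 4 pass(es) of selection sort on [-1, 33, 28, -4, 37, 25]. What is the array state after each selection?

Pass 1: Select minimum -4 at index 3, swap -> [-4, 33, 28, -1, 37, 25]
Pass 2: Select minimum -1 at index 3, swap -> [-4, -1, 28, 33, 37, 25]
Pass 3: Select minimum 25 at index 5, swap -> [-4, -1, 25, 33, 37, 28]
Pass 4: Select minimum 28 at index 5, swap -> [-4, -1, 25, 28, 37, 33]


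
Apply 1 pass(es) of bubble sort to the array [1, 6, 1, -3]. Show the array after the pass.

After pass 1: [1, 1, -3, 6] (2 swaps)
Total swaps: 2


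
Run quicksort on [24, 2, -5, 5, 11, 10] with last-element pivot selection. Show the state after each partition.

Partition 1: pivot=10 at index 3 -> [2, -5, 5, 10, 11, 24]
Partition 2: pivot=5 at index 2 -> [2, -5, 5, 10, 11, 24]
Partition 3: pivot=-5 at index 0 -> [-5, 2, 5, 10, 11, 24]
Partition 4: pivot=24 at index 5 -> [-5, 2, 5, 10, 11, 24]


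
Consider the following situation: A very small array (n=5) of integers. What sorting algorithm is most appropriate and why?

Best choice: Insertion sort
Reason: For tiny inputs the O(n^2) overhead is negligible and insertion sort has minimal constant factors


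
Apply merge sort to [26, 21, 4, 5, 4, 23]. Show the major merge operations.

Divide and conquer:
  Merge [21] + [4] -> [4, 21]
  Merge [26] + [4, 21] -> [4, 21, 26]
  Merge [4] + [23] -> [4, 23]
  Merge [5] + [4, 23] -> [4, 5, 23]
  Merge [4, 21, 26] + [4, 5, 23] -> [4, 4, 5, 21, 23, 26]


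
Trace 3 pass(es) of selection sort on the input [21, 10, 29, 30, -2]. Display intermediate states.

Pass 1: Select minimum -2 at index 4, swap -> [-2, 10, 29, 30, 21]
Pass 2: Select minimum 10 at index 1, swap -> [-2, 10, 29, 30, 21]
Pass 3: Select minimum 21 at index 4, swap -> [-2, 10, 21, 30, 29]


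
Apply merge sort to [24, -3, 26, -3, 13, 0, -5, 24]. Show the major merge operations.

Divide and conquer:
  Merge [24] + [-3] -> [-3, 24]
  Merge [26] + [-3] -> [-3, 26]
  Merge [-3, 24] + [-3, 26] -> [-3, -3, 24, 26]
  Merge [13] + [0] -> [0, 13]
  Merge [-5] + [24] -> [-5, 24]
  Merge [0, 13] + [-5, 24] -> [-5, 0, 13, 24]
  Merge [-3, -3, 24, 26] + [-5, 0, 13, 24] -> [-5, -3, -3, 0, 13, 24, 24, 26]


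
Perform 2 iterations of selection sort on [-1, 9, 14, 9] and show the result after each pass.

Pass 1: Select minimum -1 at index 0, swap -> [-1, 9, 14, 9]
Pass 2: Select minimum 9 at index 1, swap -> [-1, 9, 14, 9]


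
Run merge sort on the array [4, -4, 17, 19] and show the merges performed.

Divide and conquer:
  Merge [4] + [-4] -> [-4, 4]
  Merge [17] + [19] -> [17, 19]
  Merge [-4, 4] + [17, 19] -> [-4, 4, 17, 19]


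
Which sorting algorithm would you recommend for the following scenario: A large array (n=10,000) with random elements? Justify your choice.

Best choice: Quicksort or Mergesort
Reason: Both have O(n log n) average case; quicksort has lower constant factors


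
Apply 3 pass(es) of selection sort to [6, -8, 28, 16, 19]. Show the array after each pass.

Pass 1: Select minimum -8 at index 1, swap -> [-8, 6, 28, 16, 19]
Pass 2: Select minimum 6 at index 1, swap -> [-8, 6, 28, 16, 19]
Pass 3: Select minimum 16 at index 3, swap -> [-8, 6, 16, 28, 19]


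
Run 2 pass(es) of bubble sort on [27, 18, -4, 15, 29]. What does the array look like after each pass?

After pass 1: [18, -4, 15, 27, 29] (3 swaps)
After pass 2: [-4, 15, 18, 27, 29] (2 swaps)
Total swaps: 5


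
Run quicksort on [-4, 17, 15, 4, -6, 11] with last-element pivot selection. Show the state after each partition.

Partition 1: pivot=11 at index 3 -> [-4, 4, -6, 11, 15, 17]
Partition 2: pivot=-6 at index 0 -> [-6, 4, -4, 11, 15, 17]
Partition 3: pivot=-4 at index 1 -> [-6, -4, 4, 11, 15, 17]
Partition 4: pivot=17 at index 5 -> [-6, -4, 4, 11, 15, 17]


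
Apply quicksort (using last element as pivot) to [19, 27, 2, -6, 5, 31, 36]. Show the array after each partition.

Partition 1: pivot=36 at index 6 -> [19, 27, 2, -6, 5, 31, 36]
Partition 2: pivot=31 at index 5 -> [19, 27, 2, -6, 5, 31, 36]
Partition 3: pivot=5 at index 2 -> [2, -6, 5, 27, 19, 31, 36]
Partition 4: pivot=-6 at index 0 -> [-6, 2, 5, 27, 19, 31, 36]
Partition 5: pivot=19 at index 3 -> [-6, 2, 5, 19, 27, 31, 36]


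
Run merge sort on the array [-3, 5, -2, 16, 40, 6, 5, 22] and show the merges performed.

Divide and conquer:
  Merge [-3] + [5] -> [-3, 5]
  Merge [-2] + [16] -> [-2, 16]
  Merge [-3, 5] + [-2, 16] -> [-3, -2, 5, 16]
  Merge [40] + [6] -> [6, 40]
  Merge [5] + [22] -> [5, 22]
  Merge [6, 40] + [5, 22] -> [5, 6, 22, 40]
  Merge [-3, -2, 5, 16] + [5, 6, 22, 40] -> [-3, -2, 5, 5, 6, 16, 22, 40]


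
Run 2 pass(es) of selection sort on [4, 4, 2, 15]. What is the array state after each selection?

Pass 1: Select minimum 2 at index 2, swap -> [2, 4, 4, 15]
Pass 2: Select minimum 4 at index 1, swap -> [2, 4, 4, 15]


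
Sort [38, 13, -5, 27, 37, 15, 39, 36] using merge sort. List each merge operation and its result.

Divide and conquer:
  Merge [38] + [13] -> [13, 38]
  Merge [-5] + [27] -> [-5, 27]
  Merge [13, 38] + [-5, 27] -> [-5, 13, 27, 38]
  Merge [37] + [15] -> [15, 37]
  Merge [39] + [36] -> [36, 39]
  Merge [15, 37] + [36, 39] -> [15, 36, 37, 39]
  Merge [-5, 13, 27, 38] + [15, 36, 37, 39] -> [-5, 13, 15, 27, 36, 37, 38, 39]


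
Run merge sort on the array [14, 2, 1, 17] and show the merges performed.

Divide and conquer:
  Merge [14] + [2] -> [2, 14]
  Merge [1] + [17] -> [1, 17]
  Merge [2, 14] + [1, 17] -> [1, 2, 14, 17]


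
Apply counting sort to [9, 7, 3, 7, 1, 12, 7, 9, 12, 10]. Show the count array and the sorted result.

Count array: [0, 1, 0, 1, 0, 0, 0, 3, 0, 2, 1, 0, 2]
(count[i] = number of elements equal to i)
Cumulative count: [0, 1, 1, 2, 2, 2, 2, 5, 5, 7, 8, 8, 10]
Sorted: [1, 3, 7, 7, 7, 9, 9, 10, 12, 12]


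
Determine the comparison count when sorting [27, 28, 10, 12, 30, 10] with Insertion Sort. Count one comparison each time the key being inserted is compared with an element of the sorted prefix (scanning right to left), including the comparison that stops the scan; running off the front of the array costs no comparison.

Insert 28: 27 <= 28 (stop) = 1 comparison(s) -> [27, 28, 10, 12, 30, 10]
Insert 10: 28 > 10 (shift), 27 > 10 (shift), reached front = 2 comparison(s) -> [10, 27, 28, 12, 30, 10]
Insert 12: 28 > 12 (shift), 27 > 12 (shift), 10 <= 12 (stop) = 3 comparison(s) -> [10, 12, 27, 28, 30, 10]
Insert 30: 28 <= 30 (stop) = 1 comparison(s) -> [10, 12, 27, 28, 30, 10]
Insert 10: 30 > 10 (shift), 28 > 10 (shift), 27 > 10 (shift), 12 > 10 (shift), 10 <= 10 (stop) = 5 comparison(s) -> [10, 10, 12, 27, 28, 30]
Total comparisons: 1 + 2 + 3 + 1 + 5 = 12


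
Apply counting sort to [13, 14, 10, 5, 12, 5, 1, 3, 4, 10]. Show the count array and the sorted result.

Count array: [0, 1, 0, 1, 1, 2, 0, 0, 0, 0, 2, 0, 1, 1, 1]
(count[i] = number of elements equal to i)
Cumulative count: [0, 1, 1, 2, 3, 5, 5, 5, 5, 5, 7, 7, 8, 9, 10]
Sorted: [1, 3, 4, 5, 5, 10, 10, 12, 13, 14]


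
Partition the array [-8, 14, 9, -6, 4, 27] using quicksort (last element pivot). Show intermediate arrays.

Partition 1: pivot=27 at index 5 -> [-8, 14, 9, -6, 4, 27]
Partition 2: pivot=4 at index 2 -> [-8, -6, 4, 14, 9, 27]
Partition 3: pivot=-6 at index 1 -> [-8, -6, 4, 14, 9, 27]
Partition 4: pivot=9 at index 3 -> [-8, -6, 4, 9, 14, 27]


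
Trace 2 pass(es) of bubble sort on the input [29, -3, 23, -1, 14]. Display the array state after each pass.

After pass 1: [-3, 23, -1, 14, 29] (4 swaps)
After pass 2: [-3, -1, 14, 23, 29] (2 swaps)
Total swaps: 6


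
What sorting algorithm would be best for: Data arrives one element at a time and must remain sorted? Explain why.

Best choice: Insertion sort
Reason: Insertion sort naturally handles online/streaming input by inserting each new element into sorted position


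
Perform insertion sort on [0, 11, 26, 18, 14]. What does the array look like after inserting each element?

First element 0 is already 'sorted'
Insert 11: shifted 0 elements -> [0, 11, 26, 18, 14]
Insert 26: shifted 0 elements -> [0, 11, 26, 18, 14]
Insert 18: shifted 1 elements -> [0, 11, 18, 26, 14]
Insert 14: shifted 2 elements -> [0, 11, 14, 18, 26]


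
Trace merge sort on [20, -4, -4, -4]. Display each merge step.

Divide and conquer:
  Merge [20] + [-4] -> [-4, 20]
  Merge [-4] + [-4] -> [-4, -4]
  Merge [-4, 20] + [-4, -4] -> [-4, -4, -4, 20]


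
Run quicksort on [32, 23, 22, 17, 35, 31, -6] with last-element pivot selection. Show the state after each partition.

Partition 1: pivot=-6 at index 0 -> [-6, 23, 22, 17, 35, 31, 32]
Partition 2: pivot=32 at index 5 -> [-6, 23, 22, 17, 31, 32, 35]
Partition 3: pivot=31 at index 4 -> [-6, 23, 22, 17, 31, 32, 35]
Partition 4: pivot=17 at index 1 -> [-6, 17, 22, 23, 31, 32, 35]
Partition 5: pivot=23 at index 3 -> [-6, 17, 22, 23, 31, 32, 35]


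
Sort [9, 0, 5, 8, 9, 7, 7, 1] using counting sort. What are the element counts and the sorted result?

Count array: [1, 1, 0, 0, 0, 1, 0, 2, 1, 2]
(count[i] = number of elements equal to i)
Cumulative count: [1, 2, 2, 2, 2, 3, 3, 5, 6, 8]
Sorted: [0, 1, 5, 7, 7, 8, 9, 9]


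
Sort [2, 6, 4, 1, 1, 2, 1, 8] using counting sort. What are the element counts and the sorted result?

Count array: [0, 3, 2, 0, 1, 0, 1, 0, 1]
(count[i] = number of elements equal to i)
Cumulative count: [0, 3, 5, 5, 6, 6, 7, 7, 8]
Sorted: [1, 1, 1, 2, 2, 4, 6, 8]


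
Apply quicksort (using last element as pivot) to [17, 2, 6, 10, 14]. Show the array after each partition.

Partition 1: pivot=14 at index 3 -> [2, 6, 10, 14, 17]
Partition 2: pivot=10 at index 2 -> [2, 6, 10, 14, 17]
Partition 3: pivot=6 at index 1 -> [2, 6, 10, 14, 17]


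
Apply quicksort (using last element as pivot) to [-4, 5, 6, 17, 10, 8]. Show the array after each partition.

Partition 1: pivot=8 at index 3 -> [-4, 5, 6, 8, 10, 17]
Partition 2: pivot=6 at index 2 -> [-4, 5, 6, 8, 10, 17]
Partition 3: pivot=5 at index 1 -> [-4, 5, 6, 8, 10, 17]
Partition 4: pivot=17 at index 5 -> [-4, 5, 6, 8, 10, 17]


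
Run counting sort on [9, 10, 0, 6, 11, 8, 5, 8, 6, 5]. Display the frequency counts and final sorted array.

Count array: [1, 0, 0, 0, 0, 2, 2, 0, 2, 1, 1, 1]
(count[i] = number of elements equal to i)
Cumulative count: [1, 1, 1, 1, 1, 3, 5, 5, 7, 8, 9, 10]
Sorted: [0, 5, 5, 6, 6, 8, 8, 9, 10, 11]


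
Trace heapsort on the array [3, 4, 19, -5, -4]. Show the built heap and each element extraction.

Build heap: [19, 4, 3, -5, -4]
Extract 19: [4, -4, 3, -5, 19]
Extract 4: [3, -4, -5, 4, 19]
Extract 3: [-4, -5, 3, 4, 19]
Extract -4: [-5, -4, 3, 4, 19]


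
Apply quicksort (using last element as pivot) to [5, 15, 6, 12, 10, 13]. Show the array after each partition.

Partition 1: pivot=13 at index 4 -> [5, 6, 12, 10, 13, 15]
Partition 2: pivot=10 at index 2 -> [5, 6, 10, 12, 13, 15]
Partition 3: pivot=6 at index 1 -> [5, 6, 10, 12, 13, 15]


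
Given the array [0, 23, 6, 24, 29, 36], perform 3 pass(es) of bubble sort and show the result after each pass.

After pass 1: [0, 6, 23, 24, 29, 36] (1 swaps)
After pass 2: [0, 6, 23, 24, 29, 36] (0 swaps)
After pass 3: [0, 6, 23, 24, 29, 36] (0 swaps)
Total swaps: 1


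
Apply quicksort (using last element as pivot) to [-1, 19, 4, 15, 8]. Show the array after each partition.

Partition 1: pivot=8 at index 2 -> [-1, 4, 8, 15, 19]
Partition 2: pivot=4 at index 1 -> [-1, 4, 8, 15, 19]
Partition 3: pivot=19 at index 4 -> [-1, 4, 8, 15, 19]


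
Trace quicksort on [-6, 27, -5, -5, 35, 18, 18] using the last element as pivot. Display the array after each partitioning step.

Partition 1: pivot=18 at index 4 -> [-6, -5, -5, 18, 18, 27, 35]
Partition 2: pivot=18 at index 3 -> [-6, -5, -5, 18, 18, 27, 35]
Partition 3: pivot=-5 at index 2 -> [-6, -5, -5, 18, 18, 27, 35]
Partition 4: pivot=-5 at index 1 -> [-6, -5, -5, 18, 18, 27, 35]
Partition 5: pivot=35 at index 6 -> [-6, -5, -5, 18, 18, 27, 35]


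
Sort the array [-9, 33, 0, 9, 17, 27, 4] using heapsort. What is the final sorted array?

Build heap: [33, 17, 27, 9, -9, 0, 4]
Extract 33: [27, 17, 4, 9, -9, 0, 33]
Extract 27: [17, 9, 4, 0, -9, 27, 33]
Extract 17: [9, 0, 4, -9, 17, 27, 33]
Extract 9: [4, 0, -9, 9, 17, 27, 33]
Extract 4: [0, -9, 4, 9, 17, 27, 33]
Extract 0: [-9, 0, 4, 9, 17, 27, 33]


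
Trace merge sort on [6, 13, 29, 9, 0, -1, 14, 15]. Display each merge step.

Divide and conquer:
  Merge [6] + [13] -> [6, 13]
  Merge [29] + [9] -> [9, 29]
  Merge [6, 13] + [9, 29] -> [6, 9, 13, 29]
  Merge [0] + [-1] -> [-1, 0]
  Merge [14] + [15] -> [14, 15]
  Merge [-1, 0] + [14, 15] -> [-1, 0, 14, 15]
  Merge [6, 9, 13, 29] + [-1, 0, 14, 15] -> [-1, 0, 6, 9, 13, 14, 15, 29]


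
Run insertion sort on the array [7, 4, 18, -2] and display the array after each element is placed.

First element 7 is already 'sorted'
Insert 4: shifted 1 elements -> [4, 7, 18, -2]
Insert 18: shifted 0 elements -> [4, 7, 18, -2]
Insert -2: shifted 3 elements -> [-2, 4, 7, 18]


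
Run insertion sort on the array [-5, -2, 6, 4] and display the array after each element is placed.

First element -5 is already 'sorted'
Insert -2: shifted 0 elements -> [-5, -2, 6, 4]
Insert 6: shifted 0 elements -> [-5, -2, 6, 4]
Insert 4: shifted 1 elements -> [-5, -2, 4, 6]


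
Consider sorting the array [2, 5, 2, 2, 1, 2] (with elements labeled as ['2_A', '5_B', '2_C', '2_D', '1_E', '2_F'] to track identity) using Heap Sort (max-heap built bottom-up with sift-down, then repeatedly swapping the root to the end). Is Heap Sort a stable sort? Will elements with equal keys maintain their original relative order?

Trace Heap Sort on the labeled array (the key is the number; the letter only tracks identity):
  Build max-heap: [5_B, 2_A, 2_C, 2_D, 1_E, 2_F]
  Swap root 5_B to index 5, re-heapify first 5 -> [2_F, 2_A, 2_C, 2_D, 1_E, 5_B]
  Swap root 2_F to index 4, re-heapify first 4 -> [2_A, 2_D, 2_C, 1_E, 2_F, 5_B]
  Swap root 2_A to index 3, re-heapify first 3 -> [2_D, 1_E, 2_C, 2_A, 2_F, 5_B]
  Swap root 2_D to index 2, re-heapify first 2 -> [2_C, 1_E, 2_D, 2_A, 2_F, 5_B]
  Swap root 2_C to index 1, re-heapify first 1 -> [1_E, 2_C, 2_D, 2_A, 2_F, 5_B]
Final order: [1_E, 2_C, 2_D, 2_A, 2_F, 5_B]
Equal keys:
  value 2: originally 2_A, 2_C, 2_D, 2_F; after sorting 2_C, 2_D, 2_A, 2_F -> order changed
Equal keys were reordered, so Heap Sort is not stable: heap construction and root-to-end swaps move elements without regard to the original order of equal keys. (One such input is enough; an unstable sort may happen to preserve order on other inputs, but it gives no guarantee.)
Answer: Not stable


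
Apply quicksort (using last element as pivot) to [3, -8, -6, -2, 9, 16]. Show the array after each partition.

Partition 1: pivot=16 at index 5 -> [3, -8, -6, -2, 9, 16]
Partition 2: pivot=9 at index 4 -> [3, -8, -6, -2, 9, 16]
Partition 3: pivot=-2 at index 2 -> [-8, -6, -2, 3, 9, 16]
Partition 4: pivot=-6 at index 1 -> [-8, -6, -2, 3, 9, 16]


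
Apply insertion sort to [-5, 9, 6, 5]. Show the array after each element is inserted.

First element -5 is already 'sorted'
Insert 9: shifted 0 elements -> [-5, 9, 6, 5]
Insert 6: shifted 1 elements -> [-5, 6, 9, 5]
Insert 5: shifted 2 elements -> [-5, 5, 6, 9]


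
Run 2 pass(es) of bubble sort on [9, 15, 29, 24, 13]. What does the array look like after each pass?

After pass 1: [9, 15, 24, 13, 29] (2 swaps)
After pass 2: [9, 15, 13, 24, 29] (1 swaps)
Total swaps: 3


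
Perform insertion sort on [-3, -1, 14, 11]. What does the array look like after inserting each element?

First element -3 is already 'sorted'
Insert -1: shifted 0 elements -> [-3, -1, 14, 11]
Insert 14: shifted 0 elements -> [-3, -1, 14, 11]
Insert 11: shifted 1 elements -> [-3, -1, 11, 14]


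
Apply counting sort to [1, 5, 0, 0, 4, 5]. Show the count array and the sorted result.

Count array: [2, 1, 0, 0, 1, 2]
(count[i] = number of elements equal to i)
Cumulative count: [2, 3, 3, 3, 4, 6]
Sorted: [0, 0, 1, 4, 5, 5]


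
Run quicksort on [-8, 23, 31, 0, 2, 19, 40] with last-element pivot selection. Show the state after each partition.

Partition 1: pivot=40 at index 6 -> [-8, 23, 31, 0, 2, 19, 40]
Partition 2: pivot=19 at index 3 -> [-8, 0, 2, 19, 31, 23, 40]
Partition 3: pivot=2 at index 2 -> [-8, 0, 2, 19, 31, 23, 40]
Partition 4: pivot=0 at index 1 -> [-8, 0, 2, 19, 31, 23, 40]
Partition 5: pivot=23 at index 4 -> [-8, 0, 2, 19, 23, 31, 40]


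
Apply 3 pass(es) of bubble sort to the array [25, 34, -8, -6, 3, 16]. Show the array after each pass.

After pass 1: [25, -8, -6, 3, 16, 34] (4 swaps)
After pass 2: [-8, -6, 3, 16, 25, 34] (4 swaps)
After pass 3: [-8, -6, 3, 16, 25, 34] (0 swaps)
Total swaps: 8


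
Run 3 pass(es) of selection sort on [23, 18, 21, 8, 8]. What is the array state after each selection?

Pass 1: Select minimum 8 at index 3, swap -> [8, 18, 21, 23, 8]
Pass 2: Select minimum 8 at index 4, swap -> [8, 8, 21, 23, 18]
Pass 3: Select minimum 18 at index 4, swap -> [8, 8, 18, 23, 21]


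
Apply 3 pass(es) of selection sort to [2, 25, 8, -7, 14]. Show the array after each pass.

Pass 1: Select minimum -7 at index 3, swap -> [-7, 25, 8, 2, 14]
Pass 2: Select minimum 2 at index 3, swap -> [-7, 2, 8, 25, 14]
Pass 3: Select minimum 8 at index 2, swap -> [-7, 2, 8, 25, 14]


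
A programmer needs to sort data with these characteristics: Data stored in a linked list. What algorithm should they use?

Best choice: Merge sort
Reason: Merge sort doesn't require random access; can be done in O(1) extra space for linked lists


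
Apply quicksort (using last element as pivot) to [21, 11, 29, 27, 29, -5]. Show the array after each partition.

Partition 1: pivot=-5 at index 0 -> [-5, 11, 29, 27, 29, 21]
Partition 2: pivot=21 at index 2 -> [-5, 11, 21, 27, 29, 29]
Partition 3: pivot=29 at index 5 -> [-5, 11, 21, 27, 29, 29]
Partition 4: pivot=29 at index 4 -> [-5, 11, 21, 27, 29, 29]


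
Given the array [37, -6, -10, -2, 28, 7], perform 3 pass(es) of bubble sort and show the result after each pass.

After pass 1: [-6, -10, -2, 28, 7, 37] (5 swaps)
After pass 2: [-10, -6, -2, 7, 28, 37] (2 swaps)
After pass 3: [-10, -6, -2, 7, 28, 37] (0 swaps)
Total swaps: 7


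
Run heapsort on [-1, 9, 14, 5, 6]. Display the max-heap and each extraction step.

Build heap: [14, 9, -1, 5, 6]
Extract 14: [9, 6, -1, 5, 14]
Extract 9: [6, 5, -1, 9, 14]
Extract 6: [5, -1, 6, 9, 14]
Extract 5: [-1, 5, 6, 9, 14]


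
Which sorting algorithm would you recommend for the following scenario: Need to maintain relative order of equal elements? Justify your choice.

Best choice: Merge sort or Insertion sort
Reason: Both are stable; quicksort and heapsort are not stable


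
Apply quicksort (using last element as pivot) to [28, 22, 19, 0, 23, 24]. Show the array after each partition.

Partition 1: pivot=24 at index 4 -> [22, 19, 0, 23, 24, 28]
Partition 2: pivot=23 at index 3 -> [22, 19, 0, 23, 24, 28]
Partition 3: pivot=0 at index 0 -> [0, 19, 22, 23, 24, 28]
Partition 4: pivot=22 at index 2 -> [0, 19, 22, 23, 24, 28]


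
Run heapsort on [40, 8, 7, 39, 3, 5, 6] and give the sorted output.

Build heap: [40, 39, 7, 8, 3, 5, 6]
Extract 40: [39, 8, 7, 6, 3, 5, 40]
Extract 39: [8, 6, 7, 5, 3, 39, 40]
Extract 8: [7, 6, 3, 5, 8, 39, 40]
Extract 7: [6, 5, 3, 7, 8, 39, 40]
Extract 6: [5, 3, 6, 7, 8, 39, 40]
Extract 5: [3, 5, 6, 7, 8, 39, 40]


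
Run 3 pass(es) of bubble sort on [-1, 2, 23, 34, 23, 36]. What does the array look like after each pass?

After pass 1: [-1, 2, 23, 23, 34, 36] (1 swaps)
After pass 2: [-1, 2, 23, 23, 34, 36] (0 swaps)
After pass 3: [-1, 2, 23, 23, 34, 36] (0 swaps)
Total swaps: 1


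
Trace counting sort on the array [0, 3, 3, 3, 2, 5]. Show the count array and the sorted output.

Count array: [1, 0, 1, 3, 0, 1]
(count[i] = number of elements equal to i)
Cumulative count: [1, 1, 2, 5, 5, 6]
Sorted: [0, 2, 3, 3, 3, 5]


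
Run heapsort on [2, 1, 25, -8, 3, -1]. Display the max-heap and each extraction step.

Build heap: [25, 3, 2, -8, 1, -1]
Extract 25: [3, 1, 2, -8, -1, 25]
Extract 3: [2, 1, -1, -8, 3, 25]
Extract 2: [1, -8, -1, 2, 3, 25]
Extract 1: [-1, -8, 1, 2, 3, 25]
Extract -1: [-8, -1, 1, 2, 3, 25]


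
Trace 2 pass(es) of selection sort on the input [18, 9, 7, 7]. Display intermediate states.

Pass 1: Select minimum 7 at index 2, swap -> [7, 9, 18, 7]
Pass 2: Select minimum 7 at index 3, swap -> [7, 7, 18, 9]


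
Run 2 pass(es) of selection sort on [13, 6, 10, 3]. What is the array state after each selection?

Pass 1: Select minimum 3 at index 3, swap -> [3, 6, 10, 13]
Pass 2: Select minimum 6 at index 1, swap -> [3, 6, 10, 13]


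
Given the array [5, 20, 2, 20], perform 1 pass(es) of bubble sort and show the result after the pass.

After pass 1: [5, 2, 20, 20] (1 swaps)
Total swaps: 1


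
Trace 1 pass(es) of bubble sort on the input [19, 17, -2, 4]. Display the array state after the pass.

After pass 1: [17, -2, 4, 19] (3 swaps)
Total swaps: 3


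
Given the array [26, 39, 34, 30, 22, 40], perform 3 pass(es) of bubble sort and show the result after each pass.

After pass 1: [26, 34, 30, 22, 39, 40] (3 swaps)
After pass 2: [26, 30, 22, 34, 39, 40] (2 swaps)
After pass 3: [26, 22, 30, 34, 39, 40] (1 swaps)
Total swaps: 6


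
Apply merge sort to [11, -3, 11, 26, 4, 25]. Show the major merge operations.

Divide and conquer:
  Merge [-3] + [11] -> [-3, 11]
  Merge [11] + [-3, 11] -> [-3, 11, 11]
  Merge [4] + [25] -> [4, 25]
  Merge [26] + [4, 25] -> [4, 25, 26]
  Merge [-3, 11, 11] + [4, 25, 26] -> [-3, 4, 11, 11, 25, 26]


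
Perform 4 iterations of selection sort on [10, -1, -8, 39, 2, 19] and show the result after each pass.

Pass 1: Select minimum -8 at index 2, swap -> [-8, -1, 10, 39, 2, 19]
Pass 2: Select minimum -1 at index 1, swap -> [-8, -1, 10, 39, 2, 19]
Pass 3: Select minimum 2 at index 4, swap -> [-8, -1, 2, 39, 10, 19]
Pass 4: Select minimum 10 at index 4, swap -> [-8, -1, 2, 10, 39, 19]


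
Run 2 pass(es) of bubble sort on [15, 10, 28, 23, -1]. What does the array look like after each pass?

After pass 1: [10, 15, 23, -1, 28] (3 swaps)
After pass 2: [10, 15, -1, 23, 28] (1 swaps)
Total swaps: 4


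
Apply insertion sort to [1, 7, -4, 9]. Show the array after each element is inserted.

First element 1 is already 'sorted'
Insert 7: shifted 0 elements -> [1, 7, -4, 9]
Insert -4: shifted 2 elements -> [-4, 1, 7, 9]
Insert 9: shifted 0 elements -> [-4, 1, 7, 9]


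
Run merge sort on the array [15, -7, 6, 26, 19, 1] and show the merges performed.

Divide and conquer:
  Merge [-7] + [6] -> [-7, 6]
  Merge [15] + [-7, 6] -> [-7, 6, 15]
  Merge [19] + [1] -> [1, 19]
  Merge [26] + [1, 19] -> [1, 19, 26]
  Merge [-7, 6, 15] + [1, 19, 26] -> [-7, 1, 6, 15, 19, 26]


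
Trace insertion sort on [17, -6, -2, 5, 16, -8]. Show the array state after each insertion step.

First element 17 is already 'sorted'
Insert -6: shifted 1 elements -> [-6, 17, -2, 5, 16, -8]
Insert -2: shifted 1 elements -> [-6, -2, 17, 5, 16, -8]
Insert 5: shifted 1 elements -> [-6, -2, 5, 17, 16, -8]
Insert 16: shifted 1 elements -> [-6, -2, 5, 16, 17, -8]
Insert -8: shifted 5 elements -> [-8, -6, -2, 5, 16, 17]


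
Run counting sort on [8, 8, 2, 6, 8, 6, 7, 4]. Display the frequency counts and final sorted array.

Count array: [0, 0, 1, 0, 1, 0, 2, 1, 3]
(count[i] = number of elements equal to i)
Cumulative count: [0, 0, 1, 1, 2, 2, 4, 5, 8]
Sorted: [2, 4, 6, 6, 7, 8, 8, 8]


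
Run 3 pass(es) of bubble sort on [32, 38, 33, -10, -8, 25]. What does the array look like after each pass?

After pass 1: [32, 33, -10, -8, 25, 38] (4 swaps)
After pass 2: [32, -10, -8, 25, 33, 38] (3 swaps)
After pass 3: [-10, -8, 25, 32, 33, 38] (3 swaps)
Total swaps: 10


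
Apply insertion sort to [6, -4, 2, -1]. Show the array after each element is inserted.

First element 6 is already 'sorted'
Insert -4: shifted 1 elements -> [-4, 6, 2, -1]
Insert 2: shifted 1 elements -> [-4, 2, 6, -1]
Insert -1: shifted 2 elements -> [-4, -1, 2, 6]


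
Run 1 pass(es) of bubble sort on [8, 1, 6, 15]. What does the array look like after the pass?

After pass 1: [1, 6, 8, 15] (2 swaps)
Total swaps: 2


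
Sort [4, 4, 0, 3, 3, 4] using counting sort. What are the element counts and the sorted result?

Count array: [1, 0, 0, 2, 3]
(count[i] = number of elements equal to i)
Cumulative count: [1, 1, 1, 3, 6]
Sorted: [0, 3, 3, 4, 4, 4]


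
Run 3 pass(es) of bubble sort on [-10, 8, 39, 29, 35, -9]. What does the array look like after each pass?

After pass 1: [-10, 8, 29, 35, -9, 39] (3 swaps)
After pass 2: [-10, 8, 29, -9, 35, 39] (1 swaps)
After pass 3: [-10, 8, -9, 29, 35, 39] (1 swaps)
Total swaps: 5


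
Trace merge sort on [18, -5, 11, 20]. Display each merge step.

Divide and conquer:
  Merge [18] + [-5] -> [-5, 18]
  Merge [11] + [20] -> [11, 20]
  Merge [-5, 18] + [11, 20] -> [-5, 11, 18, 20]


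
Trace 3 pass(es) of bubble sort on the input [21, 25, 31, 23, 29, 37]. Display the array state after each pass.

After pass 1: [21, 25, 23, 29, 31, 37] (2 swaps)
After pass 2: [21, 23, 25, 29, 31, 37] (1 swaps)
After pass 3: [21, 23, 25, 29, 31, 37] (0 swaps)
Total swaps: 3


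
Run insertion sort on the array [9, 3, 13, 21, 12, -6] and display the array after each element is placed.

First element 9 is already 'sorted'
Insert 3: shifted 1 elements -> [3, 9, 13, 21, 12, -6]
Insert 13: shifted 0 elements -> [3, 9, 13, 21, 12, -6]
Insert 21: shifted 0 elements -> [3, 9, 13, 21, 12, -6]
Insert 12: shifted 2 elements -> [3, 9, 12, 13, 21, -6]
Insert -6: shifted 5 elements -> [-6, 3, 9, 12, 13, 21]


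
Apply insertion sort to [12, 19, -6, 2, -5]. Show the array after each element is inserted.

First element 12 is already 'sorted'
Insert 19: shifted 0 elements -> [12, 19, -6, 2, -5]
Insert -6: shifted 2 elements -> [-6, 12, 19, 2, -5]
Insert 2: shifted 2 elements -> [-6, 2, 12, 19, -5]
Insert -5: shifted 3 elements -> [-6, -5, 2, 12, 19]


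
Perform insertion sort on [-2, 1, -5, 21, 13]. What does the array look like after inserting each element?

First element -2 is already 'sorted'
Insert 1: shifted 0 elements -> [-2, 1, -5, 21, 13]
Insert -5: shifted 2 elements -> [-5, -2, 1, 21, 13]
Insert 21: shifted 0 elements -> [-5, -2, 1, 21, 13]
Insert 13: shifted 1 elements -> [-5, -2, 1, 13, 21]


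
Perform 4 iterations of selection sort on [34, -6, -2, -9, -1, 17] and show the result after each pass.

Pass 1: Select minimum -9 at index 3, swap -> [-9, -6, -2, 34, -1, 17]
Pass 2: Select minimum -6 at index 1, swap -> [-9, -6, -2, 34, -1, 17]
Pass 3: Select minimum -2 at index 2, swap -> [-9, -6, -2, 34, -1, 17]
Pass 4: Select minimum -1 at index 4, swap -> [-9, -6, -2, -1, 34, 17]


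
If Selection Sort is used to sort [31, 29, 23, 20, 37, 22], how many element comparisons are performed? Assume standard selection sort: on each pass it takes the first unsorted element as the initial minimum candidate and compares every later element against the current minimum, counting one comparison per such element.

Pass 1: scan indices 1..5 for the minimum = 5 comparison(s); min is 20, place at index 0 -> [20, 29, 23, 31, 37, 22]
Pass 2: scan indices 2..5 for the minimum = 4 comparison(s); min is 22, place at index 1 -> [20, 22, 23, 31, 37, 29]
Pass 3: scan indices 3..5 for the minimum = 3 comparison(s); min is 23, place at index 2 -> [20, 22, 23, 31, 37, 29]
Pass 4: scan indices 4..5 for the minimum = 2 comparison(s); min is 29, place at index 3 -> [20, 22, 23, 29, 37, 31]
Pass 5: scan indices 5..5 for the minimum = 1 comparison(s); min is 31, place at index 4 -> [20, 22, 23, 29, 31, 37]
Selection sort always scans the whole unsorted suffix, so the count is (n-1) + (n-2) + ... + 1 = n(n-1)/2 = 6*5/2 = 15 regardless of the input order.
Total comparisons: 5 + 4 + 3 + 2 + 1 = 15


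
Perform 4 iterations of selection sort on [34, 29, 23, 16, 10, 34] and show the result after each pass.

Pass 1: Select minimum 10 at index 4, swap -> [10, 29, 23, 16, 34, 34]
Pass 2: Select minimum 16 at index 3, swap -> [10, 16, 23, 29, 34, 34]
Pass 3: Select minimum 23 at index 2, swap -> [10, 16, 23, 29, 34, 34]
Pass 4: Select minimum 29 at index 3, swap -> [10, 16, 23, 29, 34, 34]


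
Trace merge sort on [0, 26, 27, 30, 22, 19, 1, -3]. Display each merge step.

Divide and conquer:
  Merge [0] + [26] -> [0, 26]
  Merge [27] + [30] -> [27, 30]
  Merge [0, 26] + [27, 30] -> [0, 26, 27, 30]
  Merge [22] + [19] -> [19, 22]
  Merge [1] + [-3] -> [-3, 1]
  Merge [19, 22] + [-3, 1] -> [-3, 1, 19, 22]
  Merge [0, 26, 27, 30] + [-3, 1, 19, 22] -> [-3, 0, 1, 19, 22, 26, 27, 30]


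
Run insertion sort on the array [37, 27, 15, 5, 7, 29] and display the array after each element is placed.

First element 37 is already 'sorted'
Insert 27: shifted 1 elements -> [27, 37, 15, 5, 7, 29]
Insert 15: shifted 2 elements -> [15, 27, 37, 5, 7, 29]
Insert 5: shifted 3 elements -> [5, 15, 27, 37, 7, 29]
Insert 7: shifted 3 elements -> [5, 7, 15, 27, 37, 29]
Insert 29: shifted 1 elements -> [5, 7, 15, 27, 29, 37]


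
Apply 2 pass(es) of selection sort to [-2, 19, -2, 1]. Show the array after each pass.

Pass 1: Select minimum -2 at index 0, swap -> [-2, 19, -2, 1]
Pass 2: Select minimum -2 at index 2, swap -> [-2, -2, 19, 1]


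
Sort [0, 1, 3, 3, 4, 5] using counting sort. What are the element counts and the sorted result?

Count array: [1, 1, 0, 2, 1, 1]
(count[i] = number of elements equal to i)
Cumulative count: [1, 2, 2, 4, 5, 6]
Sorted: [0, 1, 3, 3, 4, 5]


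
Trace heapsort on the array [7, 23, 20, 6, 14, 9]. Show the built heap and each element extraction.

Build heap: [23, 14, 20, 6, 7, 9]
Extract 23: [20, 14, 9, 6, 7, 23]
Extract 20: [14, 7, 9, 6, 20, 23]
Extract 14: [9, 7, 6, 14, 20, 23]
Extract 9: [7, 6, 9, 14, 20, 23]
Extract 7: [6, 7, 9, 14, 20, 23]


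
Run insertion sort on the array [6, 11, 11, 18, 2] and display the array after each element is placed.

First element 6 is already 'sorted'
Insert 11: shifted 0 elements -> [6, 11, 11, 18, 2]
Insert 11: shifted 0 elements -> [6, 11, 11, 18, 2]
Insert 18: shifted 0 elements -> [6, 11, 11, 18, 2]
Insert 2: shifted 4 elements -> [2, 6, 11, 11, 18]


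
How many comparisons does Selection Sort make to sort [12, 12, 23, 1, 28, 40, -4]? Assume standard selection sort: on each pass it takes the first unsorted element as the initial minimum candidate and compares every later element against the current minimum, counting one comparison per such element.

Pass 1: scan indices 1..6 for the minimum = 6 comparison(s); min is -4, place at index 0 -> [-4, 12, 23, 1, 28, 40, 12]
Pass 2: scan indices 2..6 for the minimum = 5 comparison(s); min is 1, place at index 1 -> [-4, 1, 23, 12, 28, 40, 12]
Pass 3: scan indices 3..6 for the minimum = 4 comparison(s); min is 12, place at index 2 -> [-4, 1, 12, 23, 28, 40, 12]
Pass 4: scan indices 4..6 for the minimum = 3 comparison(s); min is 12, place at index 3 -> [-4, 1, 12, 12, 28, 40, 23]
Pass 5: scan indices 5..6 for the minimum = 2 comparison(s); min is 23, place at index 4 -> [-4, 1, 12, 12, 23, 40, 28]
Pass 6: scan indices 6..6 for the minimum = 1 comparison(s); min is 28, place at index 5 -> [-4, 1, 12, 12, 23, 28, 40]
Selection sort always scans the whole unsorted suffix, so the count is (n-1) + (n-2) + ... + 1 = n(n-1)/2 = 7*6/2 = 21 regardless of the input order.
Total comparisons: 6 + 5 + 4 + 3 + 2 + 1 = 21


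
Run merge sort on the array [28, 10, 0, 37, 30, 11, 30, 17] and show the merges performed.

Divide and conquer:
  Merge [28] + [10] -> [10, 28]
  Merge [0] + [37] -> [0, 37]
  Merge [10, 28] + [0, 37] -> [0, 10, 28, 37]
  Merge [30] + [11] -> [11, 30]
  Merge [30] + [17] -> [17, 30]
  Merge [11, 30] + [17, 30] -> [11, 17, 30, 30]
  Merge [0, 10, 28, 37] + [11, 17, 30, 30] -> [0, 10, 11, 17, 28, 30, 30, 37]


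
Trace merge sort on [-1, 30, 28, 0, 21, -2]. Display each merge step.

Divide and conquer:
  Merge [30] + [28] -> [28, 30]
  Merge [-1] + [28, 30] -> [-1, 28, 30]
  Merge [21] + [-2] -> [-2, 21]
  Merge [0] + [-2, 21] -> [-2, 0, 21]
  Merge [-1, 28, 30] + [-2, 0, 21] -> [-2, -1, 0, 21, 28, 30]


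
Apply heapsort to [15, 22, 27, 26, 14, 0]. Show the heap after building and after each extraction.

Build heap: [27, 26, 15, 22, 14, 0]
Extract 27: [26, 22, 15, 0, 14, 27]
Extract 26: [22, 14, 15, 0, 26, 27]
Extract 22: [15, 14, 0, 22, 26, 27]
Extract 15: [14, 0, 15, 22, 26, 27]
Extract 14: [0, 14, 15, 22, 26, 27]


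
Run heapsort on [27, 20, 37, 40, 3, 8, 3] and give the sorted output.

Build heap: [40, 27, 37, 20, 3, 8, 3]
Extract 40: [37, 27, 8, 20, 3, 3, 40]
Extract 37: [27, 20, 8, 3, 3, 37, 40]
Extract 27: [20, 3, 8, 3, 27, 37, 40]
Extract 20: [8, 3, 3, 20, 27, 37, 40]
Extract 8: [3, 3, 8, 20, 27, 37, 40]
Extract 3: [3, 3, 8, 20, 27, 37, 40]


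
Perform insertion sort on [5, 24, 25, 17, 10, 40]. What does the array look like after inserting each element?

First element 5 is already 'sorted'
Insert 24: shifted 0 elements -> [5, 24, 25, 17, 10, 40]
Insert 25: shifted 0 elements -> [5, 24, 25, 17, 10, 40]
Insert 17: shifted 2 elements -> [5, 17, 24, 25, 10, 40]
Insert 10: shifted 3 elements -> [5, 10, 17, 24, 25, 40]
Insert 40: shifted 0 elements -> [5, 10, 17, 24, 25, 40]


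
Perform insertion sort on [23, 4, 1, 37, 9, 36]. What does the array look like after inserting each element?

First element 23 is already 'sorted'
Insert 4: shifted 1 elements -> [4, 23, 1, 37, 9, 36]
Insert 1: shifted 2 elements -> [1, 4, 23, 37, 9, 36]
Insert 37: shifted 0 elements -> [1, 4, 23, 37, 9, 36]
Insert 9: shifted 2 elements -> [1, 4, 9, 23, 37, 36]
Insert 36: shifted 1 elements -> [1, 4, 9, 23, 36, 37]


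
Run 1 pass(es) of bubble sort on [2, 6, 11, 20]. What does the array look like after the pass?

After pass 1: [2, 6, 11, 20] (0 swaps)
Total swaps: 0


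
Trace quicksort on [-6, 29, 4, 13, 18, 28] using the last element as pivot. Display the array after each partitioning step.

Partition 1: pivot=28 at index 4 -> [-6, 4, 13, 18, 28, 29]
Partition 2: pivot=18 at index 3 -> [-6, 4, 13, 18, 28, 29]
Partition 3: pivot=13 at index 2 -> [-6, 4, 13, 18, 28, 29]
Partition 4: pivot=4 at index 1 -> [-6, 4, 13, 18, 28, 29]


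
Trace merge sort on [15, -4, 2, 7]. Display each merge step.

Divide and conquer:
  Merge [15] + [-4] -> [-4, 15]
  Merge [2] + [7] -> [2, 7]
  Merge [-4, 15] + [2, 7] -> [-4, 2, 7, 15]


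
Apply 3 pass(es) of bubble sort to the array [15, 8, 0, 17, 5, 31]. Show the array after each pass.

After pass 1: [8, 0, 15, 5, 17, 31] (3 swaps)
After pass 2: [0, 8, 5, 15, 17, 31] (2 swaps)
After pass 3: [0, 5, 8, 15, 17, 31] (1 swaps)
Total swaps: 6


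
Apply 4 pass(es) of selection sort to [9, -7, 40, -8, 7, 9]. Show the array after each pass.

Pass 1: Select minimum -8 at index 3, swap -> [-8, -7, 40, 9, 7, 9]
Pass 2: Select minimum -7 at index 1, swap -> [-8, -7, 40, 9, 7, 9]
Pass 3: Select minimum 7 at index 4, swap -> [-8, -7, 7, 9, 40, 9]
Pass 4: Select minimum 9 at index 3, swap -> [-8, -7, 7, 9, 40, 9]


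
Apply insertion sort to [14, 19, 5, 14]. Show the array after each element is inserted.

First element 14 is already 'sorted'
Insert 19: shifted 0 elements -> [14, 19, 5, 14]
Insert 5: shifted 2 elements -> [5, 14, 19, 14]
Insert 14: shifted 1 elements -> [5, 14, 14, 19]


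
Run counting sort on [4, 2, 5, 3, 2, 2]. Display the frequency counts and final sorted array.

Count array: [0, 0, 3, 1, 1, 1]
(count[i] = number of elements equal to i)
Cumulative count: [0, 0, 3, 4, 5, 6]
Sorted: [2, 2, 2, 3, 4, 5]


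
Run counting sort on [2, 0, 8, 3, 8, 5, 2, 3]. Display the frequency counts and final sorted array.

Count array: [1, 0, 2, 2, 0, 1, 0, 0, 2]
(count[i] = number of elements equal to i)
Cumulative count: [1, 1, 3, 5, 5, 6, 6, 6, 8]
Sorted: [0, 2, 2, 3, 3, 5, 8, 8]


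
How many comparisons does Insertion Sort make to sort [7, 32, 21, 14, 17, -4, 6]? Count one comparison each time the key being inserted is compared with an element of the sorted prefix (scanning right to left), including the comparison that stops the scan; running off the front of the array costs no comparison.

Insert 32: 7 <= 32 (stop) = 1 comparison(s) -> [7, 32, 21, 14, 17, -4, 6]
Insert 21: 32 > 21 (shift), 7 <= 21 (stop) = 2 comparison(s) -> [7, 21, 32, 14, 17, -4, 6]
Insert 14: 32 > 14 (shift), 21 > 14 (shift), 7 <= 14 (stop) = 3 comparison(s) -> [7, 14, 21, 32, 17, -4, 6]
Insert 17: 32 > 17 (shift), 21 > 17 (shift), 14 <= 17 (stop) = 3 comparison(s) -> [7, 14, 17, 21, 32, -4, 6]
Insert -4: 32 > -4 (shift), 21 > -4 (shift), 17 > -4 (shift), 14 > -4 (shift), 7 > -4 (shift), reached front = 5 comparison(s) -> [-4, 7, 14, 17, 21, 32, 6]
Insert 6: 32 > 6 (shift), 21 > 6 (shift), 17 > 6 (shift), 14 > 6 (shift), 7 > 6 (shift), -4 <= 6 (stop) = 6 comparison(s) -> [-4, 6, 7, 14, 17, 21, 32]
Total comparisons: 1 + 2 + 3 + 3 + 5 + 6 = 20


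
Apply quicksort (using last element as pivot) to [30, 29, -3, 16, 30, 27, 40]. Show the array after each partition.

Partition 1: pivot=40 at index 6 -> [30, 29, -3, 16, 30, 27, 40]
Partition 2: pivot=27 at index 2 -> [-3, 16, 27, 29, 30, 30, 40]
Partition 3: pivot=16 at index 1 -> [-3, 16, 27, 29, 30, 30, 40]
Partition 4: pivot=30 at index 5 -> [-3, 16, 27, 29, 30, 30, 40]
Partition 5: pivot=30 at index 4 -> [-3, 16, 27, 29, 30, 30, 40]


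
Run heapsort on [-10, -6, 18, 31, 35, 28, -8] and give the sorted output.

Build heap: [35, 31, 28, -10, -6, 18, -8]
Extract 35: [31, -6, 28, -10, -8, 18, 35]
Extract 31: [28, -6, 18, -10, -8, 31, 35]
Extract 28: [18, -6, -8, -10, 28, 31, 35]
Extract 18: [-6, -10, -8, 18, 28, 31, 35]
Extract -6: [-8, -10, -6, 18, 28, 31, 35]
Extract -8: [-10, -8, -6, 18, 28, 31, 35]


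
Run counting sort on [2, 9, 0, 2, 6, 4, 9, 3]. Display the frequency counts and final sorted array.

Count array: [1, 0, 2, 1, 1, 0, 1, 0, 0, 2]
(count[i] = number of elements equal to i)
Cumulative count: [1, 1, 3, 4, 5, 5, 6, 6, 6, 8]
Sorted: [0, 2, 2, 3, 4, 6, 9, 9]


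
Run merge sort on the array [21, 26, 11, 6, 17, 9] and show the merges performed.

Divide and conquer:
  Merge [26] + [11] -> [11, 26]
  Merge [21] + [11, 26] -> [11, 21, 26]
  Merge [17] + [9] -> [9, 17]
  Merge [6] + [9, 17] -> [6, 9, 17]
  Merge [11, 21, 26] + [6, 9, 17] -> [6, 9, 11, 17, 21, 26]


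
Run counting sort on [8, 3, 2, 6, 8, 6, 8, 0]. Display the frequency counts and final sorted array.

Count array: [1, 0, 1, 1, 0, 0, 2, 0, 3]
(count[i] = number of elements equal to i)
Cumulative count: [1, 1, 2, 3, 3, 3, 5, 5, 8]
Sorted: [0, 2, 3, 6, 6, 8, 8, 8]
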